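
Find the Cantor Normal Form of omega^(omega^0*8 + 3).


omega^(omega^0*8 + 3):
omega^0 = 1, so the exponent is 8 + 3 = 11 (finite ordinal addition).
Result = omega^11, already a single CNF term.

omega^11


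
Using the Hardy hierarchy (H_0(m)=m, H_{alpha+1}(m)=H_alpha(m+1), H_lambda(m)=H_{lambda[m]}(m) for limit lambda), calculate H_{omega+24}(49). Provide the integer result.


H_{omega+24}(49):
Unwind the 24 successor steps: H_{omega+24}(49) = H_omega(49+24) = H_omega(73).
H_omega(m) = H_m(m) = m + m = 2m.
Result = 2 * 73 = 146

146


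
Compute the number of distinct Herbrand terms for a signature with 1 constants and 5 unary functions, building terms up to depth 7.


Herbrand terms by depth:
Depth 0: 1 constants
Depth 1: 5 new terms (running total: 6)
Depth 2: 25 new terms (running total: 31)
Depth 3: 125 new terms (running total: 156)
Depth 4: 625 new terms (running total: 781)
Depth 5: 3125 new terms (running total: 3906)
Depth 6: 15625 new terms (running total: 19531)
Depth 7: 78125 new terms (running total: 97656)
Total distinct ground terms = 97656

97656


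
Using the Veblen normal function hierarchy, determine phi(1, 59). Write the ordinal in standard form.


phi(1, 59):
phi(1, beta) = epsilon_beta (the beta-th epsilon number).
phi(1, 59) = epsilon_59

epsilon_59


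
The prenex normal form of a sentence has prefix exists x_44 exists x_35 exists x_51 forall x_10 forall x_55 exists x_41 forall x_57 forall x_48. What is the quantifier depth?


Quantifier prefix has 8 quantifier symbols.
Quantifier depth = 8

8


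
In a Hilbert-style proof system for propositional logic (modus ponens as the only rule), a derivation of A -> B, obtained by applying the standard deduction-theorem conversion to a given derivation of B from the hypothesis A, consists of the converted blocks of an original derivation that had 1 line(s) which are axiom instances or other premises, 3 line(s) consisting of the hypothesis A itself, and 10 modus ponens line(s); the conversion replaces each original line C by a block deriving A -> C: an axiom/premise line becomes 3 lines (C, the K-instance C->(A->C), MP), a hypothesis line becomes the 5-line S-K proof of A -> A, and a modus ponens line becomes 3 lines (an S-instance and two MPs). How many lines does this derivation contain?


Deduction-theorem conversion, block by block:
- 1 axiom/premise lines -> 3 lines each = 3
- 3 hypothesis lines -> 5 lines each (identity proof A->A) = 15
- 10 MP lines -> 3 lines each (S-instance, MP, MP) = 30
Total = 3 + 15 + 30 = 48 lines.

48


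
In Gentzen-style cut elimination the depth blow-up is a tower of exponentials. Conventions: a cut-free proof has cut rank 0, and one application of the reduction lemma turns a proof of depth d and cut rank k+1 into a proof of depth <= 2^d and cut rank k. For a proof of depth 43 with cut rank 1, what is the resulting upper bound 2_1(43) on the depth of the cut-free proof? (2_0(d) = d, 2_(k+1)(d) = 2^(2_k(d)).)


Each rank reduction sends depth d to at most 2^d; cut rank r needs r reductions.
2_0(43) = 43
2_1(43) = 2^43 = 8796093022208
Cut-free depth bound = 8796093022208

8796093022208


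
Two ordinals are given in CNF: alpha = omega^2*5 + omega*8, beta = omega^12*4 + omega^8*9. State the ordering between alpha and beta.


Compare term by term from highest exponent:
alpha = omega^2*5 + omega*8
beta = omega^12*4 + omega^8*9
Term 1: alpha has omega^2*5, beta has omega^12*4
Term 2: alpha has omega^1*8, beta has omega^8*9
Result: alpha < beta

alpha < beta


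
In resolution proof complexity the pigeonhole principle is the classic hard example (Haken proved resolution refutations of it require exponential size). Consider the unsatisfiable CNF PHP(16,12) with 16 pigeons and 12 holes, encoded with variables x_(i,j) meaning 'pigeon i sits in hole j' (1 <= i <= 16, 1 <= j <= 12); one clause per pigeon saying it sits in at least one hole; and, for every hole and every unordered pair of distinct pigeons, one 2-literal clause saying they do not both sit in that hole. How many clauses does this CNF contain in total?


PHP(16,12): 16 pigeons, 12 holes, 16*12 = 192 variables.
- pigeon clauses: one per pigeon -> 16 clauses
- hole clauses: 12 holes * C(16,2) = 12 * 120 -> 1440 clauses
Total clauses = 16 + 1440 = 1456

1456


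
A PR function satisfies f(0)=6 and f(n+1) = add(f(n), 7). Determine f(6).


f(0) = 6
f(1) = add(f(0), 7) = add(6, 7) = 13
f(2) = add(f(1), 7) = add(13, 7) = 20
f(3) = add(f(2), 7) = add(20, 7) = 27
f(4) = add(f(3), 7) = add(27, 7) = 34
f(5) = add(f(4), 7) = add(34, 7) = 41
f(6) = add(f(5), 7) = add(41, 7) = 48


48


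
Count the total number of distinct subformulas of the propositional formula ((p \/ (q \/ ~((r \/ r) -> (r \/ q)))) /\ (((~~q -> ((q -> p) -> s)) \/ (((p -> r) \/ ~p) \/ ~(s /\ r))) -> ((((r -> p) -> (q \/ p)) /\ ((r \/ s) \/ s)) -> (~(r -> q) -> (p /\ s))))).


Formula: ((p \/ (q \/ ~((r \/ r) -> (r \/ q)))) /\ (((~~q -> ((q -> p) -> s)) \/ (((p -> r) \/ ~p) \/ ~(s /\ r))) -> ((((r -> p) -> (q \/ p)) /\ ((r \/ s) \/ s)) -> (~(r -> q) -> (p /\ s)))))
Subformulas found:
  1. r
  2. p
  3. q
  4. s
  5. ~p
  6. ~q
  7. ~~q
  8. (r -> q)
  9. (q \/ p)
  10. (r \/ s)
  11. (r -> p)
  12. (q -> p)
  13. (s /\ r)
  14. (r \/ r)
  15. (p -> r)
  16. (p /\ s)
  17. (r \/ q)
  18. ~(r -> q)
  19. ~(s /\ r)
  20. ((r \/ s) \/ s)
  21. ((q -> p) -> s)
  22. ((p -> r) \/ ~p)
  23. ((r -> p) -> (q \/ p))
  24. ((r \/ r) -> (r \/ q))
  25. ~((r \/ r) -> (r \/ q))
  26. (~(r -> q) -> (p /\ s))
  27. (~~q -> ((q -> p) -> s))
  28. (q \/ ~((r \/ r) -> (r \/ q)))
  29. (((p -> r) \/ ~p) \/ ~(s /\ r))
  30. (p \/ (q \/ ~((r \/ r) -> (r \/ q))))
  31. (((r -> p) -> (q \/ p)) /\ ((r \/ s) \/ s))
  32. ((~~q -> ((q -> p) -> s)) \/ (((p -> r) \/ ~p) \/ ~(s /\ r)))
  33. ((((r -> p) -> (q \/ p)) /\ ((r \/ s) \/ s)) -> (~(r -> q) -> (p /\ s)))
  34. (((~~q -> ((q -> p) -> s)) \/ (((p -> r) \/ ~p) \/ ~(s /\ r))) -> ((((r -> p) -> (q \/ p)) /\ ((r \/ s) \/ s)) -> (~(r -> q) -> (p /\ s))))
  35. ((p \/ (q \/ ~((r \/ r) -> (r \/ q)))) /\ (((~~q -> ((q -> p) -> s)) \/ (((p -> r) \/ ~p) \/ ~(s /\ r))) -> ((((r -> p) -> (q \/ p)) /\ ((r \/ s) \/ s)) -> (~(r -> q) -> (p /\ s)))))
Total distinct subformulas = 35

35


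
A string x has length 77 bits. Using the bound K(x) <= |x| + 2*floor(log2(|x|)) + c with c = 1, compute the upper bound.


floor(log2(77)) = 6
2 * 6 = 12
K(x) <= 77 + 12 + 1 = 90

90


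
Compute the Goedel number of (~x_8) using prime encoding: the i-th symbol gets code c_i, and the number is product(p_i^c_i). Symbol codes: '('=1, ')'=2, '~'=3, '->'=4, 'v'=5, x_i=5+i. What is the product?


Formula: (~x_8)
Symbol codes: [1, 3, 13, 2]
Primes: [2, 3, 5, 7]
p_1^1 = 2^1 = 2
p_2^3 = 3^3 = 27
p_3^13 = 5^13 = 1220703125
p_4^2 = 7^2 = 49
Product = 3229980468750

3229980468750


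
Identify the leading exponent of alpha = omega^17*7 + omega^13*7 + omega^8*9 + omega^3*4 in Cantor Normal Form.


CNF: omega^17*7 + omega^13*7 + omega^8*9 + omega^3*4
The leading term is omega^17*7, which has exponent 17.

17


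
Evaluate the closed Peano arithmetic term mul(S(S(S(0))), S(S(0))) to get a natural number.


mul(S^3(0), S^2(0)):
S^3(0) = 3
S^2(0) = 2
3 * 2 = 6

6


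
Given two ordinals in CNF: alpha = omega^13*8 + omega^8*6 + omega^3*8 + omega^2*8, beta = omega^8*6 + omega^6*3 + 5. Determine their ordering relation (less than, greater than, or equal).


Compare term by term from highest exponent:
alpha = omega^13*8 + omega^8*6 + omega^3*8 + omega^2*8
beta = omega^8*6 + omega^6*3 + 5
Term 1: alpha has omega^13*8, beta has omega^8*6
Term 2: alpha has omega^8*6, beta has omega^6*3
Term 3: alpha has omega^3*8, beta has omega^0*5
Term 4: alpha has omega^2*8, beta has omega^0*0
Result: alpha > beta

alpha > beta


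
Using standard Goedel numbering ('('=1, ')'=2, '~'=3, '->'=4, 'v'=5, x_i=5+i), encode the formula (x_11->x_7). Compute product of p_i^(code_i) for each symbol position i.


Formula: (x_11->x_7)
Symbol codes: [1, 16, 4, 12, 2]
Primes: [2, 3, 5, 7, 11]
p_1^1 = 2^1 = 2
p_2^16 = 3^16 = 43046721
p_3^4 = 5^4 = 625
p_4^12 = 7^12 = 13841287201
p_5^2 = 11^2 = 121
Product = 90118081798875585551250

90118081798875585551250


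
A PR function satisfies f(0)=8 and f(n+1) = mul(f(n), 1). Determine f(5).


f(0) = 8
f(1) = mul(f(0), 1) = mul(8, 1) = 8
f(2) = mul(f(1), 1) = mul(8, 1) = 8
f(3) = mul(f(2), 1) = mul(8, 1) = 8
f(4) = mul(f(3), 1) = mul(8, 1) = 8
f(5) = mul(f(4), 1) = mul(8, 1) = 8


8


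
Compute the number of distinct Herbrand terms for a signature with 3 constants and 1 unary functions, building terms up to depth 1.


Herbrand terms by depth:
Depth 0: 3 constants
Depth 1: 3 new terms (running total: 6)
Total distinct ground terms = 6

6


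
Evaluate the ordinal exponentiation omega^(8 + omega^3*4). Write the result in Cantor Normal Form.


omega^(8 + omega^3*4):
In ordinal addition a term is absorbed by a following term of strictly larger exponent: 0 < 3, so 8 + omega^3*4 = omega^3*4.
omega raised to a CNF ordinal is a single CNF term: Result = omega^(omega^3*4)

omega^(omega^3*4)


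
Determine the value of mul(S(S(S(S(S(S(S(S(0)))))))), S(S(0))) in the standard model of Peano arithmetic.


mul(S^8(0), S^2(0)):
S^8(0) = 8
S^2(0) = 2
8 * 2 = 16

16


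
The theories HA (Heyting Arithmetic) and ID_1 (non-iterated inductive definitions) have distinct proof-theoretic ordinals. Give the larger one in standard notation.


Proof-theoretic ordinal of HA (Heyting Arithmetic): epsilon_0
Proof-theoretic ordinal of ID_1 (non-iterated inductive definitions): psi_0(epsilon_{Omega+1})
Comparing: epsilon_0 < psi_0(epsilon_{Omega+1}).
The larger ordinal is psi_0(epsilon_{Omega+1}) (from ID_1 (non-iterated inductive definitions)).

psi_0(epsilon_{Omega+1})


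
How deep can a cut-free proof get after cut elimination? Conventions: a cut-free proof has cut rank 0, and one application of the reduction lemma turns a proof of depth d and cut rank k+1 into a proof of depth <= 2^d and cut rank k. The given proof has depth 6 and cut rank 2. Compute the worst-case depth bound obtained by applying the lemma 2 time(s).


Each rank reduction sends depth d to at most 2^d; cut rank r needs r reductions.
2_0(6) = 6
2_1(6) = 2^6 = 64
2_2(6) = 2^64 = 18446744073709551616
Cut-free depth bound = 18446744073709551616

18446744073709551616


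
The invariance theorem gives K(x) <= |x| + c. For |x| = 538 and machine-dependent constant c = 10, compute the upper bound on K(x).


K(x) <= |x| + c = 538 + 10 = 548

548


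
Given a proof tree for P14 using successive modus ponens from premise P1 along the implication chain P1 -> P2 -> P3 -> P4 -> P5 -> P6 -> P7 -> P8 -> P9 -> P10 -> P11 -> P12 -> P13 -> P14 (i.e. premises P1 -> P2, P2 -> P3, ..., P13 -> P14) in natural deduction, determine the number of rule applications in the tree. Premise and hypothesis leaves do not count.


We have a chain: P1 -> P2 -> P3 -> P4 -> P5 -> P6 -> P7 -> P8 -> P9 -> P10 -> P11 -> P12 -> P13 -> P14.
Each modus ponens application produces the next variable.
The chain has 14 propositions, so 14-1 = 13 modus ponens steps.
Total inference nodes = 13

13


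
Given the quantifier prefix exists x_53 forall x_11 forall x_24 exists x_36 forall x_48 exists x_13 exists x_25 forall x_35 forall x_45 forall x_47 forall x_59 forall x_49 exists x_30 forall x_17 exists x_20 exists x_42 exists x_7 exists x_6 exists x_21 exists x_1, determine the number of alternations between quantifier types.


Walk the prefix and count type changes:
  position 1: exists -> forall <-- alternation
  position 2: forall -> forall
  position 3: forall -> exists <-- alternation
  position 4: exists -> forall <-- alternation
  position 5: forall -> exists <-- alternation
  position 6: exists -> exists
  position 7: exists -> forall <-- alternation
  position 8: forall -> forall
  position 9: forall -> forall
  position 10: forall -> forall
  position 11: forall -> forall
  position 12: forall -> exists <-- alternation
  position 13: exists -> forall <-- alternation
  position 14: forall -> exists <-- alternation
  position 15: exists -> exists
  position 16: exists -> exists
  position 17: exists -> exists
  position 18: exists -> exists
  position 19: exists -> exists
Total alternations = 8

8


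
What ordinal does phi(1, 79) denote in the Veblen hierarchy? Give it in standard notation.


phi(1, 79):
phi(1, beta) = epsilon_beta (the beta-th epsilon number).
phi(1, 79) = epsilon_79

epsilon_79


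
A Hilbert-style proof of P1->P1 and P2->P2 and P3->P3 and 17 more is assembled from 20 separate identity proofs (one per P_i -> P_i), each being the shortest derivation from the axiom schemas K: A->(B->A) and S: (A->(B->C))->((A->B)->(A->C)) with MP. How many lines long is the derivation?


The shortest proof of A->A from K and S in the Hilbert calculus has exactly 5 lines:
(1) K instance A->((A->A)->A), (2) S instance, (3) MP on 1,2, (4) K instance A->(A->A), (5) MP on 3,4.
For 20 independent identities: 20 * 5 = 100 lines total.

100


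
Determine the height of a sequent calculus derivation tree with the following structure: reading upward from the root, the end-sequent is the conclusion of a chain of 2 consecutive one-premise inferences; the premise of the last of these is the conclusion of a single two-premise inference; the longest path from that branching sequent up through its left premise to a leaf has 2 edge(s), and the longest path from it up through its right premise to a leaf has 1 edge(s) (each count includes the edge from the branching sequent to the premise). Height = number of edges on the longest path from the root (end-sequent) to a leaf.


Longest path through the left premise: 2 edges (measured from the branching sequent)
Longest path through the right premise: 1 edges
Height of the subtree rooted at the branching sequent: max(2, 1) = 2
The branching sequent sits 2 edges above the root (the chain of one-premise inferences), so height = 2 + 2 = 4

4


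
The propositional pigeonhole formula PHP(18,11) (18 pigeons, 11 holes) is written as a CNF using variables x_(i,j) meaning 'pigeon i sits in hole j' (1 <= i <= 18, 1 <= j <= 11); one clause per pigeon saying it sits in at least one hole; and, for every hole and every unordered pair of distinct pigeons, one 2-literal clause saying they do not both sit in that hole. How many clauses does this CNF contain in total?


PHP(18,11): 18 pigeons, 11 holes, 18*11 = 198 variables.
- pigeon clauses: one per pigeon -> 18 clauses
- hole clauses: 11 holes * C(18,2) = 11 * 153 -> 1683 clauses
Total clauses = 18 + 1683 = 1701

1701


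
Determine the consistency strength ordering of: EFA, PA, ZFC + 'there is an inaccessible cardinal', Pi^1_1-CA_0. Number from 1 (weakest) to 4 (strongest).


Ordering by consistency strength:
1. EFA
2. PA
3. Pi^1_1-CA_0
4. ZFC + 'there is an inaccessible cardinal'


EFA=1, PA=2, ZFC + 'there is an inaccessible cardinal'=4, Pi^1_1-CA_0=3


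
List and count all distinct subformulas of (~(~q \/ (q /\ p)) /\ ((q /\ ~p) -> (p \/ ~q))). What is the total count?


Formula: (~(~q \/ (q /\ p)) /\ ((q /\ ~p) -> (p \/ ~q)))
Subformulas found:
  1. q
  2. p
  3. ~p
  4. ~q
  5. (q /\ p)
  6. (q /\ ~p)
  7. (p \/ ~q)
  8. (~q \/ (q /\ p))
  9. ~(~q \/ (q /\ p))
  10. ((q /\ ~p) -> (p \/ ~q))
  11. (~(~q \/ (q /\ p)) /\ ((q /\ ~p) -> (p \/ ~q)))
Total distinct subformulas = 11

11


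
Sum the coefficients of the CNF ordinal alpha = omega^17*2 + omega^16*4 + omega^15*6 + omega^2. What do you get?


CNF: omega^17*2 + omega^16*4 + omega^15*6 + omega^2
Coefficients: 2 + 4 + 6 + 1 = 13

13


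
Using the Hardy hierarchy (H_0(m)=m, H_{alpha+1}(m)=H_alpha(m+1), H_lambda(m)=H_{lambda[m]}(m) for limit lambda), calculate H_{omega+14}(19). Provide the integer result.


H_{omega+14}(19):
Unwind the 14 successor steps: H_{omega+14}(19) = H_omega(19+14) = H_omega(33).
H_omega(m) = H_m(m) = m + m = 2m.
Result = 2 * 33 = 66

66


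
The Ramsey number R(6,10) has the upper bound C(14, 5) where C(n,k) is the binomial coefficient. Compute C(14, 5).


R(6,10) <= C(6+10-2, 6-1) = C(14, 5)
C(14, 5) = 14! / (5! * 9!)
= 2002

2002


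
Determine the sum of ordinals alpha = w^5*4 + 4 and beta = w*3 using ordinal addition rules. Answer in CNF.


Ordinal addition (w^5*4 + 4) + w*3:
alpha's leading term has exponent 5 > beta's exponent 1, so it survives.
alpha's tail term has exponent 0 < beta's exponent 1, so it is absorbed by beta.
In ordinal addition, any term followed by a strictly larger-exponent term is absorbed.
Result = w^5*4 + w*3

w^5*4 + w*3


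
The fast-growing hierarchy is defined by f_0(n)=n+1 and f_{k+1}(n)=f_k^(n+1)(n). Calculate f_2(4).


f_2(4) = f_1^5(4)
f_1(m) = 2m + 1.
Iterating: f_1^k(n) = 2^k*(n+1) - 1.
f_2(4) = 2^5*(4+1) - 1 = 32*5 - 1 = 159

159


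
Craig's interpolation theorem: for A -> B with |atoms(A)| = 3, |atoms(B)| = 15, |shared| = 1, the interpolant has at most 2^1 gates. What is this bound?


Shared atoms = 1
Craig interpolant size bound = 2^1
= 2

2


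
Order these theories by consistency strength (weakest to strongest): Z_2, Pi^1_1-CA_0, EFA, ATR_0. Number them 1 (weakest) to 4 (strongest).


Ordering by consistency strength:
1. EFA
2. ATR_0
3. Pi^1_1-CA_0
4. Z_2


Z_2=4, Pi^1_1-CA_0=3, EFA=1, ATR_0=2


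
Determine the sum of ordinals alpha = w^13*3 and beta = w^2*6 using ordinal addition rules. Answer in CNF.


Ordinal addition w^13*3 + w^2*6:
Leading exponent of alpha (13) > leading exponent of beta (2).
Since alpha's term has higher exponent than beta's leading term,
the sum is simply alpha followed by beta.
Result = w^13*3 + w^2*6

w^13*3 + w^2*6


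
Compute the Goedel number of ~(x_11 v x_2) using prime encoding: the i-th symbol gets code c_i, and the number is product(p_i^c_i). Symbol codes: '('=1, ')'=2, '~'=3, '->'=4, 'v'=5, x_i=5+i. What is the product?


Formula: ~(x_11 v x_2)
Symbol codes: [3, 1, 16, 5, 7, 2]
Primes: [2, 3, 5, 7, 11, 13]
p_1^3 = 2^3 = 8
p_2^1 = 3^1 = 3
p_3^16 = 5^16 = 152587890625
p_4^5 = 7^5 = 16807
p_5^7 = 11^7 = 19487171
p_6^2 = 13^2 = 169
Product = 202701523046239013671875000

202701523046239013671875000


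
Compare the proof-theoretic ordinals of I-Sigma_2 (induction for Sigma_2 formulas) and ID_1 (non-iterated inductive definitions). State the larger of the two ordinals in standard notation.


Proof-theoretic ordinal of I-Sigma_2 (induction for Sigma_2 formulas): omega^(omega^omega)
Proof-theoretic ordinal of ID_1 (non-iterated inductive definitions): psi_0(epsilon_{Omega+1})
Comparing: omega^(omega^omega) < psi_0(epsilon_{Omega+1}).
The larger ordinal is psi_0(epsilon_{Omega+1}) (from ID_1 (non-iterated inductive definitions)).

psi_0(epsilon_{Omega+1})


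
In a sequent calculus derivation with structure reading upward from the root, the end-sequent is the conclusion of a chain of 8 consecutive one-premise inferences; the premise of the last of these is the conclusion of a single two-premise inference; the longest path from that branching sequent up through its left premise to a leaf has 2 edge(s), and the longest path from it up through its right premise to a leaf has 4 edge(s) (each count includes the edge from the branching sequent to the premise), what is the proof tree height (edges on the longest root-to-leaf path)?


Longest path through the left premise: 2 edges (measured from the branching sequent)
Longest path through the right premise: 4 edges
Height of the subtree rooted at the branching sequent: max(2, 4) = 4
The branching sequent sits 8 edges above the root (the chain of one-premise inferences), so height = 4 + 8 = 12

12


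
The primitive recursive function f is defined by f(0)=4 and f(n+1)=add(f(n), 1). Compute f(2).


f(0) = 4
f(1) = add(f(0), 1) = add(4, 1) = 5
f(2) = add(f(1), 1) = add(5, 1) = 6


6


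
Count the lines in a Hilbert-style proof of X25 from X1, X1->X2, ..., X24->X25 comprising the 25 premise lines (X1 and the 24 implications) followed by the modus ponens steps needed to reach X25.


We have 25 premise lines: X1 and 24 implications.
Each implication is detached once by MP, giving 24 MP lines.
25 premise lines + 24 MP lines = 49 total lines.

49


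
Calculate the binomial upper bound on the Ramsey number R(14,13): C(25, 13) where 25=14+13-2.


R(14,13) <= C(14+13-2, 14-1) = C(25, 13)
C(25, 13) = 25! / (13! * 12!)
= 5200300

5200300


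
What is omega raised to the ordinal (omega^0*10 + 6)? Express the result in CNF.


omega^(omega^0*10 + 6):
omega^0 = 1, so the exponent is 10 + 6 = 16 (finite ordinal addition).
Result = omega^16, already a single CNF term.

omega^16


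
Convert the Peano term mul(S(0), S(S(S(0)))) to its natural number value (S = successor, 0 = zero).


mul(S^1(0), S^3(0)):
S^1(0) = 1
S^3(0) = 3
1 * 3 = 3

3


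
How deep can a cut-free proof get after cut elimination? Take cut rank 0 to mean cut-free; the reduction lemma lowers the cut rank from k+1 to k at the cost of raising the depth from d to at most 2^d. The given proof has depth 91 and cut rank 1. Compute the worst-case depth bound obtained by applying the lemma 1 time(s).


Each rank reduction sends depth d to at most 2^d; cut rank r needs r reductions.
2_0(91) = 91
2_1(91) = 2^91 = 2475880078570760549798248448
Cut-free depth bound = 2475880078570760549798248448

2475880078570760549798248448


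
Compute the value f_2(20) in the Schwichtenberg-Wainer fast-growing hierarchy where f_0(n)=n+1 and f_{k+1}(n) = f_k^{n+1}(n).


f_2(20) = f_1^21(20)
f_1(m) = 2m + 1.
Iterating: f_1^k(n) = 2^k*(n+1) - 1.
f_2(20) = 2^21*(20+1) - 1 = 2097152*21 - 1 = 44040191

44040191


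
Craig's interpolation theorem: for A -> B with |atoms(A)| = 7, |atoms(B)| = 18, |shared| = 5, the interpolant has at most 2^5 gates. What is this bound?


Shared atoms = 5
Craig interpolant size bound = 2^5
= 32

32


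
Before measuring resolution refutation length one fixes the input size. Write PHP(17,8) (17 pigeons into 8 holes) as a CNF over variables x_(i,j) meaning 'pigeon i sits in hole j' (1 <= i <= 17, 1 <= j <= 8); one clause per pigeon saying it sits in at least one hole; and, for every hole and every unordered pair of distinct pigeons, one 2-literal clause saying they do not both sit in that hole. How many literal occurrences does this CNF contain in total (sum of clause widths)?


PHP(17,8): 17 pigeons, 8 holes, 17*8 = 136 variables.
- pigeon clauses: one per pigeon -> 17 clauses of width 8 -> 136 literals
- hole clauses: 8 holes * C(17,2) = 8 * 136 -> 1088 clauses of width 2 -> 2176 literals
Total literal occurrences = 136 + 2176 = 2312

2312


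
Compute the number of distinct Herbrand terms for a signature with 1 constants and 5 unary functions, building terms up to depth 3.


Herbrand terms by depth:
Depth 0: 1 constants
Depth 1: 5 new terms (running total: 6)
Depth 2: 25 new terms (running total: 31)
Depth 3: 125 new terms (running total: 156)
Total distinct ground terms = 156

156


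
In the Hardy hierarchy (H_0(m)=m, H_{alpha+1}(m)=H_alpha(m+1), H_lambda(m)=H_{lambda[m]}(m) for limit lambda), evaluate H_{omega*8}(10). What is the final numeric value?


H_{omega*8}(10):
For the Hardy hierarchy, H_{omega*k}(n) = 2^k * n.
2^8 = 256.
256 * 10 = 2560

2560


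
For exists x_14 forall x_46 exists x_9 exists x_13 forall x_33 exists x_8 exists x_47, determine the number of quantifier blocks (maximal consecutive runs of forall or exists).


Alternations = 4.
Blocks = alternations + 1 = 5

5


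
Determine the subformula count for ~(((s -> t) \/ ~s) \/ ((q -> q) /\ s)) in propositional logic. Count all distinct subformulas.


Formula: ~(((s -> t) \/ ~s) \/ ((q -> q) /\ s))
Subformulas found:
  1. q
  2. s
  3. t
  4. ~s
  5. (q -> q)
  6. (s -> t)
  7. ((q -> q) /\ s)
  8. ((s -> t) \/ ~s)
  9. (((s -> t) \/ ~s) \/ ((q -> q) /\ s))
  10. ~(((s -> t) \/ ~s) \/ ((q -> q) /\ s))
Total distinct subformulas = 10

10


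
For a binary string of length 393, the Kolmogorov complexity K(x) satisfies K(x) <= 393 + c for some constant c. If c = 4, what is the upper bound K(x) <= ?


K(x) <= |x| + c = 393 + 4 = 397

397


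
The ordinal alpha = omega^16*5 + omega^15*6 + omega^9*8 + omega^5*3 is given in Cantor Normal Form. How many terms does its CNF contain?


CNF: omega^16*5 + omega^15*6 + omega^9*8 + omega^5*3
Count the summands separated by '+':
  term 1: omega^16*5
  term 2: omega^15*6
  term 3: omega^9*8
  term 4: omega^5*3
Total terms = 4

4


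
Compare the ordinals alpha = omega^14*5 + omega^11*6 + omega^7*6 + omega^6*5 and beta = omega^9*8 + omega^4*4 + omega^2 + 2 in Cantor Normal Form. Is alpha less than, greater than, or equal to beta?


Compare term by term from highest exponent:
alpha = omega^14*5 + omega^11*6 + omega^7*6 + omega^6*5
beta = omega^9*8 + omega^4*4 + omega^2 + 2
Term 1: alpha has omega^14*5, beta has omega^9*8
Term 2: alpha has omega^11*6, beta has omega^4*4
Term 3: alpha has omega^7*6, beta has omega^2*1
Term 4: alpha has omega^6*5, beta has omega^0*2
Result: alpha > beta

alpha > beta


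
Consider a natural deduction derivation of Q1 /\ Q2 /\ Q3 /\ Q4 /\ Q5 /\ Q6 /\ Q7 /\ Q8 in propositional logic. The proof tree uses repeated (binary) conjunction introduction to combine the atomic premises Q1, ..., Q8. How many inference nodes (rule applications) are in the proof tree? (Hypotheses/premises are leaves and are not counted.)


The target conjunction has 8 conjuncts, i.e. 7 binary /\ connectives.
Each conjunction-intro joins two pieces, so 8 atoms require 8-1 = 7 applications.
Total inference nodes = 7

7


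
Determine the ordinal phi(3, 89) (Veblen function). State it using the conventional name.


phi(3, 89):
phi(3, beta) = eta_beta (the beta-th eta number, fixed point of zeta).
phi(3, 89) = eta_89

eta_89


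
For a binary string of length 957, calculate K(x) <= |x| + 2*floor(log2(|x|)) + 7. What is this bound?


floor(log2(957)) = 9
2 * 9 = 18
K(x) <= 957 + 18 + 7 = 982

982


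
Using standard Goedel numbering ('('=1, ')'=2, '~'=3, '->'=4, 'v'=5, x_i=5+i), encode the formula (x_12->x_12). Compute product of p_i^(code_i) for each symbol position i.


Formula: (x_12->x_12)
Symbol codes: [1, 17, 4, 17, 2]
Primes: [2, 3, 5, 7, 11]
p_1^1 = 2^1 = 2
p_2^17 = 3^17 = 129140163
p_3^4 = 5^4 = 625
p_4^17 = 7^17 = 232630513987207
p_5^2 = 11^2 = 121
Product = 4543843802381105899079576250

4543843802381105899079576250


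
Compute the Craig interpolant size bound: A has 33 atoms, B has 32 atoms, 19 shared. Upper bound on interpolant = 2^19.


Shared atoms = 19
Craig interpolant size bound = 2^19
= 524288

524288


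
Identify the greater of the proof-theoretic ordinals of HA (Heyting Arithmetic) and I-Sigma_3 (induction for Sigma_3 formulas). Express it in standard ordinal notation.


Proof-theoretic ordinal of HA (Heyting Arithmetic): epsilon_0
Proof-theoretic ordinal of I-Sigma_3 (induction for Sigma_3 formulas): omega^(omega^(omega^omega))
Comparing: omega^(omega^(omega^omega)) < epsilon_0.
The larger ordinal is epsilon_0 (from HA (Heyting Arithmetic)).

epsilon_0


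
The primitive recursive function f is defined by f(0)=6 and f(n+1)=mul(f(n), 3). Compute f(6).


f(0) = 6
f(1) = mul(f(0), 3) = mul(6, 3) = 18
f(2) = mul(f(1), 3) = mul(18, 3) = 54
f(3) = mul(f(2), 3) = mul(54, 3) = 162
f(4) = mul(f(3), 3) = mul(162, 3) = 486
f(5) = mul(f(4), 3) = mul(486, 3) = 1458
f(6) = mul(f(5), 3) = mul(1458, 3) = 4374


4374


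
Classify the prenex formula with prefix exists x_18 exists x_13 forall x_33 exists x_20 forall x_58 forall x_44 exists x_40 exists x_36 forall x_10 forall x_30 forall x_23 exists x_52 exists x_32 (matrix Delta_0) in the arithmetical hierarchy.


Leading quantifier is exists, so the class is Sigma.
Number of quantifier blocks = alternations + 1 = 6 + 1 = 7.
Classification: Sigma_7

Sigma_7


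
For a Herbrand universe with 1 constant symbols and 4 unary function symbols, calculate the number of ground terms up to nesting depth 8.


Herbrand terms by depth:
Depth 0: 1 constants
Depth 1: 4 new terms (running total: 5)
Depth 2: 16 new terms (running total: 21)
Depth 3: 64 new terms (running total: 85)
Depth 4: 256 new terms (running total: 341)
Depth 5: 1024 new terms (running total: 1365)
Depth 6: 4096 new terms (running total: 5461)
Depth 7: 16384 new terms (running total: 21845)
Depth 8: 65536 new terms (running total: 87381)
Total distinct ground terms = 87381

87381


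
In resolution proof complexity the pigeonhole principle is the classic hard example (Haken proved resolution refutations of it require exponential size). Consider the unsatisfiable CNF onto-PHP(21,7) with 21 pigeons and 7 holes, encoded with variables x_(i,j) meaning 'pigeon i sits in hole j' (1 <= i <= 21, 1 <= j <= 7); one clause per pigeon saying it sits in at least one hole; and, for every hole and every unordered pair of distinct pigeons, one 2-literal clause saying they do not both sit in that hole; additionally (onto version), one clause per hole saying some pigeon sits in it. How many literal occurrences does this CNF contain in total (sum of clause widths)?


onto-PHP(21,7): 21 pigeons, 7 holes, 21*7 = 147 variables.
- pigeon clauses: one per pigeon -> 21 clauses of width 7 -> 147 literals
- hole clauses: 7 holes * C(21,2) = 7 * 210 -> 1470 clauses of width 2 -> 2940 literals
- onto clauses: one per hole -> 7 clauses of width 21 -> 147 literals
Total literal occurrences = 147 + 2940 + 147 = 3234

3234


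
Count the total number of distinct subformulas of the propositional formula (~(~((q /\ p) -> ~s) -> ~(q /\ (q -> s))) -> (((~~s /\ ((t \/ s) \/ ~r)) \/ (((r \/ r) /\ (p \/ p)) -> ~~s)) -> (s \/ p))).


Formula: (~(~((q /\ p) -> ~s) -> ~(q /\ (q -> s))) -> (((~~s /\ ((t \/ s) \/ ~r)) \/ (((r \/ r) /\ (p \/ p)) -> ~~s)) -> (s \/ p)))
Subformulas found:
  1. r
  2. q
  3. s
  4. t
  5. p
  6. ~r
  7. ~s
  8. ~~s
  9. (p \/ p)
  10. (q /\ p)
  11. (s \/ p)
  12. (r \/ r)
  13. (t \/ s)
  14. (q -> s)
  15. (q /\ (q -> s))
  16. ((q /\ p) -> ~s)
  17. ((t \/ s) \/ ~r)
  18. ~(q /\ (q -> s))
  19. ~((q /\ p) -> ~s)
  20. ((r \/ r) /\ (p \/ p))
  21. (~~s /\ ((t \/ s) \/ ~r))
  22. (((r \/ r) /\ (p \/ p)) -> ~~s)
  23. (~((q /\ p) -> ~s) -> ~(q /\ (q -> s)))
  24. ~(~((q /\ p) -> ~s) -> ~(q /\ (q -> s)))
  25. ((~~s /\ ((t \/ s) \/ ~r)) \/ (((r \/ r) /\ (p \/ p)) -> ~~s))
  26. (((~~s /\ ((t \/ s) \/ ~r)) \/ (((r \/ r) /\ (p \/ p)) -> ~~s)) -> (s \/ p))
  27. (~(~((q /\ p) -> ~s) -> ~(q /\ (q -> s))) -> (((~~s /\ ((t \/ s) \/ ~r)) \/ (((r \/ r) /\ (p \/ p)) -> ~~s)) -> (s \/ p)))
Total distinct subformulas = 27

27


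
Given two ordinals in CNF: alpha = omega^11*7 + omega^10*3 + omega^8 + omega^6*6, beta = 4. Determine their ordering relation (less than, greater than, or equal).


Compare term by term from highest exponent:
alpha = omega^11*7 + omega^10*3 + omega^8 + omega^6*6
beta = 4
Term 1: alpha has omega^11*7, beta has omega^0*4
Term 2: alpha has omega^10*3, beta has omega^0*0
Term 3: alpha has omega^8*1, beta has omega^0*0
Term 4: alpha has omega^6*6, beta has omega^0*0
Result: alpha > beta

alpha > beta


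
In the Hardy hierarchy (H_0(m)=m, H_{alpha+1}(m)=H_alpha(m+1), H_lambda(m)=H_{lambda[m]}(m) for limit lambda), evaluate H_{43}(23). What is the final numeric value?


H_43(23):
For finite ordinals k, H_k(n) = n + k (each successor step adds 1).
H_43(23) = 23 + 43 = 66

66


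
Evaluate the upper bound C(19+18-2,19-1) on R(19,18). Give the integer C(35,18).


R(19,18) <= C(19+18-2, 19-1) = C(35, 18)
C(35, 18) = 35! / (18! * 17!)
= 4537567650

4537567650


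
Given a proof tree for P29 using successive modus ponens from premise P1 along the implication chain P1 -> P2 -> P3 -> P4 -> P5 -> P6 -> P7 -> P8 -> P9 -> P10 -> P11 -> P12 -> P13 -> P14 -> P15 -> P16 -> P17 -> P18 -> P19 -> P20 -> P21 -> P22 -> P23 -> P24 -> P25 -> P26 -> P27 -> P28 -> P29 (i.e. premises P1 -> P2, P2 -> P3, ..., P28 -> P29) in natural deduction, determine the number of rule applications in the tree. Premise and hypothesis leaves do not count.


We have a chain: P1 -> P2 -> P3 -> P4 -> P5 -> P6 -> P7 -> P8 -> P9 -> P10 -> P11 -> P12 -> P13 -> P14 -> P15 -> P16 -> P17 -> P18 -> P19 -> P20 -> P21 -> P22 -> P23 -> P24 -> P25 -> P26 -> P27 -> P28 -> P29.
Each modus ponens application produces the next variable.
The chain has 29 propositions, so 29-1 = 28 modus ponens steps.
Total inference nodes = 28

28


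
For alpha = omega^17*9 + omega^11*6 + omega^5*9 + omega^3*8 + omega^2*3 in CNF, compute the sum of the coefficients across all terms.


CNF: omega^17*9 + omega^11*6 + omega^5*9 + omega^3*8 + omega^2*3
Coefficients: 9 + 6 + 9 + 8 + 3 = 35

35


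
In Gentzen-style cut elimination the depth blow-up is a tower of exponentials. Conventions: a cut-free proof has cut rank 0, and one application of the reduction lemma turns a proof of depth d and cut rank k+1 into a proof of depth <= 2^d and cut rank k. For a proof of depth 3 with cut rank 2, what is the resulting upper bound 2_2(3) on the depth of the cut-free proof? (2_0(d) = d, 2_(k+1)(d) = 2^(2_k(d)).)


Each rank reduction sends depth d to at most 2^d; cut rank r needs r reductions.
2_0(3) = 3
2_1(3) = 2^3 = 8
2_2(3) = 2^8 = 256
Cut-free depth bound = 256

256


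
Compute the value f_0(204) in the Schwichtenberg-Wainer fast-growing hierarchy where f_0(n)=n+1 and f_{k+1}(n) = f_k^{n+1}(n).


f_0(204) = 204 + 1 = 205

205


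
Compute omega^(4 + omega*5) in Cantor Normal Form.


omega^(4 + omega*5):
In ordinal addition a term is absorbed by a following term of strictly larger exponent: 0 < 1, so 4 + omega*5 = omega*5.
omega raised to a CNF ordinal is a single CNF term: Result = omega^(omega*5)

omega^(omega*5)


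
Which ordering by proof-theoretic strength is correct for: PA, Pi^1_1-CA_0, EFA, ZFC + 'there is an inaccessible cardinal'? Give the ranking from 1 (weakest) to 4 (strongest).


Ordering by consistency strength:
1. EFA
2. PA
3. Pi^1_1-CA_0
4. ZFC + 'there is an inaccessible cardinal'


PA=2, Pi^1_1-CA_0=3, EFA=1, ZFC + 'there is an inaccessible cardinal'=4


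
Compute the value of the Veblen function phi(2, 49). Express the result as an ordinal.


phi(2, 49):
phi(2, beta) = zeta_beta (the beta-th zeta number, fixed point of epsilon).
phi(2, 49) = zeta_49

zeta_49


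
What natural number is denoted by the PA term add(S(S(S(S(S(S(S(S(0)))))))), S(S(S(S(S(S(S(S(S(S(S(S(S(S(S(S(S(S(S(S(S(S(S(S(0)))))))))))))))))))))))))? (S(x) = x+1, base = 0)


add(S^8(0), S^24(0)):
S^8(0) = 8
S^24(0) = 24
8 + 24 = 32

32


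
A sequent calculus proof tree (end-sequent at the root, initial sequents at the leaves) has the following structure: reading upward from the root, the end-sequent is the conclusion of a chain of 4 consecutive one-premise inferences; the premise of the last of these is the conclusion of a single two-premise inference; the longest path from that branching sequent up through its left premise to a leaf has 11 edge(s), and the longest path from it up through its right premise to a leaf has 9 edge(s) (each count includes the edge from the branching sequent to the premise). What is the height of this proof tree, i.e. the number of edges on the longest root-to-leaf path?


Longest path through the left premise: 11 edges (measured from the branching sequent)
Longest path through the right premise: 9 edges
Height of the subtree rooted at the branching sequent: max(11, 9) = 11
The branching sequent sits 4 edges above the root (the chain of one-premise inferences), so height = 11 + 4 = 15

15


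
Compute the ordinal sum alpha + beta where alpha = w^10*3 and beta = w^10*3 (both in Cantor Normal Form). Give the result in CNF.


Ordinal addition w^10*3 + w^10*3:
Both terms have the same exponent 10.
w^e*c + w^e*d = w^e*(c+d).
Result = w^10*(3+3) = w^10*6

w^10*6


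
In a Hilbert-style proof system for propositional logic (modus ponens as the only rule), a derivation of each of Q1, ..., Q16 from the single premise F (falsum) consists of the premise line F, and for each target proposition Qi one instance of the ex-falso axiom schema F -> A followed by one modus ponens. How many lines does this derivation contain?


Ex falso, line by line:
- 1 premise line (F)
- 16 targets, each needing 1 axiom instance (F -> Qi) + 1 MP = 2 lines: 2 * 16 = 32
Total = 1 + 32 = 33 lines.

33


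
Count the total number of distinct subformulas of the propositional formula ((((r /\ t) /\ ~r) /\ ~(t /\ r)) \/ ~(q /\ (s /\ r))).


Formula: ((((r /\ t) /\ ~r) /\ ~(t /\ r)) \/ ~(q /\ (s /\ r)))
Subformulas found:
  1. q
  2. s
  3. r
  4. t
  5. ~r
  6. (s /\ r)
  7. (t /\ r)
  8. (r /\ t)
  9. ~(t /\ r)
  10. (q /\ (s /\ r))
  11. ~(q /\ (s /\ r))
  12. ((r /\ t) /\ ~r)
  13. (((r /\ t) /\ ~r) /\ ~(t /\ r))
  14. ((((r /\ t) /\ ~r) /\ ~(t /\ r)) \/ ~(q /\ (s /\ r)))
Total distinct subformulas = 14

14


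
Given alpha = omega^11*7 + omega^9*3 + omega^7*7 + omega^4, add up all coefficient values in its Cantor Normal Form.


CNF: omega^11*7 + omega^9*3 + omega^7*7 + omega^4
Coefficients: 7 + 3 + 7 + 1 = 18

18


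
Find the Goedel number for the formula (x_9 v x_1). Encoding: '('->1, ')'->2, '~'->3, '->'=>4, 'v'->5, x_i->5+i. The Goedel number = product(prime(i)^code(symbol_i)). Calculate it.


Formula: (x_9 v x_1)
Symbol codes: [1, 14, 5, 6, 2]
Primes: [2, 3, 5, 7, 11]
p_1^1 = 2^1 = 2
p_2^14 = 3^14 = 4782969
p_3^5 = 5^5 = 3125
p_4^6 = 7^6 = 117649
p_5^2 = 11^2 = 121
Product = 425550586910006250

425550586910006250


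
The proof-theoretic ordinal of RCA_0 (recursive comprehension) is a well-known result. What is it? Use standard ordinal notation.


The proof-theoretic ordinal of RCA_0 (recursive comprehension) is a standard result in ordinal analysis.
This ordinal is the supremum of order types of primitive recursive well-orderings
that the theory can prove to be well-ordered.
For RCA_0 (recursive comprehension), the proof-theoretic ordinal is omega^omega.

omega^omega


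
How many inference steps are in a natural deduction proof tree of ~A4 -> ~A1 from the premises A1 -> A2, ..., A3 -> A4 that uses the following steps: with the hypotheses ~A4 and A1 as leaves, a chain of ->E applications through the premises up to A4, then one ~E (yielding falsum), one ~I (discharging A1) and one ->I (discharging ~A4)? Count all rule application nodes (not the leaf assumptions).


From hypothesis A1, 3 ->E steps along the 3 premises yield A4.
~E with hypothesis ~A4 gives falsum (1 node); ~I discharging A1 gives ~A1 (1 node); ->I discharging ~A4 gives the goal (1 node).
Total = 3 + 3 = 6 inference nodes.

6


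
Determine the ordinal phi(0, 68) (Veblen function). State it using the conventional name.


phi(0, 68):
phi(0, beta) = omega^beta by definition.
phi(0, 68) = omega^68

omega^68


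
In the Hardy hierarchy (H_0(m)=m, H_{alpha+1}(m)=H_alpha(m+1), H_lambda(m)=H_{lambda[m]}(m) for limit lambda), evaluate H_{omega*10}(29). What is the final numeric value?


H_{omega*10}(29):
For the Hardy hierarchy, H_{omega*k}(n) = 2^k * n.
2^10 = 1024.
1024 * 29 = 29696

29696


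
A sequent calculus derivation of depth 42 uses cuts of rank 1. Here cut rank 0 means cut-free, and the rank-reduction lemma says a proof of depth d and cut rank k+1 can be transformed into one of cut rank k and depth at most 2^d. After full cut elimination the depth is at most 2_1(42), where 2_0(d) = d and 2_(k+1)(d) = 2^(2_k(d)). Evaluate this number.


Each rank reduction sends depth d to at most 2^d; cut rank r needs r reductions.
2_0(42) = 42
2_1(42) = 2^42 = 4398046511104
Cut-free depth bound = 4398046511104

4398046511104


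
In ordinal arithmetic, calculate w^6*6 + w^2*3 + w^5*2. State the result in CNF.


Ordinal addition (w^6*6 + w^2*3) + w^5*2:
alpha's leading term has exponent 6 > beta's exponent 5, so it survives.
alpha's tail term has exponent 2 < beta's exponent 5, so it is absorbed by beta.
In ordinal addition, any term followed by a strictly larger-exponent term is absorbed.
Result = w^6*6 + w^5*2

w^6*6 + w^5*2
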